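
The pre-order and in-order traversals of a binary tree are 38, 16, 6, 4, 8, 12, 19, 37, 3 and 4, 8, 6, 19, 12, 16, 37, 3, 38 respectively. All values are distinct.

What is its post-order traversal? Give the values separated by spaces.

8 4 19 12 6 3 37 16 38

The first element of pre-order is the root; it splits in-order into left and right subtrees.
Root 38: left subtree has 8 nodes {4, 8, 6, 19, 12, 16, 37, 3}, right has 0 { }.
  Root 16: left subtree has 5 nodes {4, 8, 6, 19, 12}, right has 2 {37, 3}.
    Root 6: left subtree has 2 nodes {4, 8}, right has 2 {19, 12}.
      Root 4: left subtree has 0 nodes { }, right has 1 {8}.
      Root 12: left subtree has 1 node {19}, right has 0 { }.
    Root 37: left subtree has 0 nodes { }, right has 1 {3}.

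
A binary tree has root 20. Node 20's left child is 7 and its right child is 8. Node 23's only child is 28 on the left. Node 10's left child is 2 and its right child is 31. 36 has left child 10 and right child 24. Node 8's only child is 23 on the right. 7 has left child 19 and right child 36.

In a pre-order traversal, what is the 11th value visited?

Pre-order visits the node, then its left subtree, then its right subtree.
Visit 20.
At 20: go left to 7.
  Visit 7.
  At 7: go left to 19.
    19 is a leaf — visit 19.
  At 7: go right to 36.
    Visit 36.
    At 36: go left to 10.
      Visit 10.
      At 10: go left to 2.
        2 is a leaf — visit 2.
      At 10: go right to 31.
        31 is a leaf — visit 31.
    At 36: go right to 24.
      24 is a leaf — visit 24.
At 20: go right to 8.
  Visit 8.
  At 8: no left child.
  At 8: go right to 23.
    Visit 23.
    At 23: go left to 28.
      28 is a leaf — visit 28.
    At 23: no right child.
Full pre-order sequence: 20, 7, 19, 36, 10, 2, 31, 24, 8, 23, 28.

28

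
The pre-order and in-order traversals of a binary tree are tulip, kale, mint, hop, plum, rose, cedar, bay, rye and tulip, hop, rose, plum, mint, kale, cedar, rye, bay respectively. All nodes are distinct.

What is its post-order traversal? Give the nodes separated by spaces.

rose plum hop mint rye bay cedar kale tulip

The first element of pre-order is the root; it splits in-order into left and right subtrees.
Root tulip: left subtree has 0 nodes { }, right has 8 {hop, rose, plum, mint, kale, cedar, rye, bay}.
  Root kale: left subtree has 4 nodes {hop, rose, plum, mint}, right has 3 {cedar, rye, bay}.
    Root mint: left subtree has 3 nodes {hop, rose, plum}, right has 0 { }.
      Root hop: left subtree has 0 nodes { }, right has 2 {rose, plum}.
        Root plum: left subtree has 1 node {rose}, right has 0 { }.
    Root cedar: left subtree has 0 nodes { }, right has 2 {rye, bay}.
      Root bay: left subtree has 1 node {rye}, right has 0 { }.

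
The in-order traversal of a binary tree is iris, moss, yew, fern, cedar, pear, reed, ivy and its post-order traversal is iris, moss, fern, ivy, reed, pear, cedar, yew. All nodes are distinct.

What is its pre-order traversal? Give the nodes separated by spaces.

yew moss iris cedar fern pear reed ivy

The last element of post-order is the root; it splits in-order into left and right subtrees.
Root yew: left subtree has 2 nodes {iris, moss}, right has 5 {fern, cedar, pear, reed, ivy}.
  Root moss: left subtree has 1 node {iris}, right has 0 { }.
  Root cedar: left subtree has 1 node {fern}, right has 3 {pear, reed, ivy}.
    Root pear: left subtree has 0 nodes { }, right has 2 {reed, ivy}.
      Root reed: left subtree has 0 nodes { }, right has 1 {ivy}.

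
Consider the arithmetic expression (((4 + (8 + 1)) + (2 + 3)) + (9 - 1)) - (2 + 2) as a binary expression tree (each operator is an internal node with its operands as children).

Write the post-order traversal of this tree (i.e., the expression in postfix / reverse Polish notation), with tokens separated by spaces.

4 8 1 + + 2 3 + + 9 1 - + 2 2 + -

Post-order on an expression tree gives postfix notation: for each operator, emit left operand, right operand, then the operator.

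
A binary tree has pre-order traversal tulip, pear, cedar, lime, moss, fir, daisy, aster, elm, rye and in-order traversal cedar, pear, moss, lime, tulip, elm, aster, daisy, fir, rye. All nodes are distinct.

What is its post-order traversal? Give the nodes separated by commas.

The first element of pre-order is the root; it splits in-order into left and right subtrees.
Root tulip: left subtree has 4 nodes {cedar, pear, moss, lime}, right has 5 {elm, aster, daisy, fir, rye}.
  Root pear: left subtree has 1 node {cedar}, right has 2 {moss, lime}.
    Root lime: left subtree has 1 node {moss}, right has 0 { }.
  Root fir: left subtree has 3 nodes {elm, aster, daisy}, right has 1 {rye}.
    Root daisy: left subtree has 2 nodes {elm, aster}, right has 0 { }.
      Root aster: left subtree has 1 node {elm}, right has 0 { }.

cedar, moss, lime, pear, elm, aster, daisy, rye, fir, tulip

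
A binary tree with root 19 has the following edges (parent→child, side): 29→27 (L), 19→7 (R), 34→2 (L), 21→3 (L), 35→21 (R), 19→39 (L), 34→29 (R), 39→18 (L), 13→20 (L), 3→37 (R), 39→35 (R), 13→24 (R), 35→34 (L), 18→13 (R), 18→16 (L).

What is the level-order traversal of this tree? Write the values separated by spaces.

19 39 7 18 35 16 13 34 21 20 24 2 29 3 27 37

Level-order visits nodes level by level from the root, left to right within each level.
Level 0: 19
Level 1: 39, 7
Level 2: 18, 35
Level 3: 16, 13, 34, 21
Level 4: 20, 24, 2, 29, 3
Level 5: 27, 37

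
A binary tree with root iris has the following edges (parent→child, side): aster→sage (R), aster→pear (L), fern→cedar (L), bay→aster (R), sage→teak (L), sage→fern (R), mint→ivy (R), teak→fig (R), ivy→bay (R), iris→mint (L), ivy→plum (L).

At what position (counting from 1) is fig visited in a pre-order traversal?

Pre-order visits the node, then its left subtree, then its right subtree.
Visit iris.
At iris: go left to mint.
  Visit mint.
  At mint: no left child.
  At mint: go right to ivy.
    Visit ivy.
    At ivy: go left to plum.
      plum is a leaf — visit plum.
    At ivy: go right to bay.
      Visit bay.
      At bay: no left child.
      At bay: go right to aster.
        Visit aster.
        At aster: go left to pear.
          pear is a leaf — visit pear.
        At aster: go right to sage.
          Visit sage.
          At sage: go left to teak.
            Visit teak.
            At teak: no left child.
            At teak: go right to fig.
              fig is a leaf — visit fig.
          At sage: go right to fern.
            Visit fern.
            At fern: go left to cedar.
              cedar is a leaf — visit cedar.
            At fern: no right child.
At iris: no right child.
Full pre-order sequence: iris, mint, ivy, plum, bay, aster, pear, sage, teak, fig, fern, cedar.

10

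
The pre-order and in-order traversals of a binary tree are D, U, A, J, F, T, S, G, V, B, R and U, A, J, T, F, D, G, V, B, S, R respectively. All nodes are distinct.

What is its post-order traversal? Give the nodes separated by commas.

T, F, J, A, U, B, V, G, R, S, D

The first element of pre-order is the root; it splits in-order into left and right subtrees.
Root D: left subtree has 5 nodes {U, A, J, T, F}, right has 5 {G, V, B, S, R}.
  Root U: left subtree has 0 nodes { }, right has 4 {A, J, T, F}.
    Root A: left subtree has 0 nodes { }, right has 3 {J, T, F}.
      Root J: left subtree has 0 nodes { }, right has 2 {T, F}.
        Root F: left subtree has 1 node {T}, right has 0 { }.
  Root S: left subtree has 3 nodes {G, V, B}, right has 1 {R}.
    Root G: left subtree has 0 nodes { }, right has 2 {V, B}.
      Root V: left subtree has 0 nodes { }, right has 1 {B}.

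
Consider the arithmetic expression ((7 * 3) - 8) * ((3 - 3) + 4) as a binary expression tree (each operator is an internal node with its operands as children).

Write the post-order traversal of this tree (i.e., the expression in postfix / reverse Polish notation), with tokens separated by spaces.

Post-order on an expression tree gives postfix notation: for each operator, emit left operand, right operand, then the operator.

7 3 * 8 - 3 3 - 4 + *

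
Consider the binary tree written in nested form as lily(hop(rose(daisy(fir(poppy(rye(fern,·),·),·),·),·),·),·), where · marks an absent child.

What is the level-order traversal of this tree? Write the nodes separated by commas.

Level-order visits nodes level by level from the root, left to right within each level.
Level 0: lily
Level 1: hop
Level 2: rose
Level 3: daisy
Level 4: fir
Level 5: poppy
Level 6: rye
Level 7: fern

lily, hop, rose, daisy, fir, poppy, rye, fern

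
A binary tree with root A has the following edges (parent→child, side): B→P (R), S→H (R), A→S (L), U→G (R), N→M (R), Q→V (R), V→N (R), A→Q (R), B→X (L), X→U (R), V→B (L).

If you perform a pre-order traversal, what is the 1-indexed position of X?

Pre-order visits the node, then its left subtree, then its right subtree.
Visit A.
At A: go left to S.
  Visit S.
  At S: no left child.
  At S: go right to H.
    H is a leaf — visit H.
At A: go right to Q.
  Visit Q.
  At Q: no left child.
  At Q: go right to V.
    Visit V.
    At V: go left to B.
      Visit B.
      At B: go left to X.
        Visit X.
        At X: no left child.
        At X: go right to U.
          Visit U.
          At U: no left child.
          At U: go right to G.
            G is a leaf — visit G.
      At B: go right to P.
        P is a leaf — visit P.
    At V: go right to N.
      Visit N.
      At N: no left child.
      At N: go right to M.
        M is a leaf — visit M.
Full pre-order sequence: A, S, H, Q, V, B, X, U, G, P, N, M.

7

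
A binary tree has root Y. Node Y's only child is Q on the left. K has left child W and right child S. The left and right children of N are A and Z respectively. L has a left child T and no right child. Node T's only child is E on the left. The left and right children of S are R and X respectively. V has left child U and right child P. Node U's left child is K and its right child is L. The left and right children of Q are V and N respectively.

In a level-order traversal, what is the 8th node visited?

Level-order visits nodes level by level from the root, left to right within each level.
Level 0: Y
Level 1: Q
Level 2: V, N
Level 3: U, P, A, Z
Level 4: K, L
Level 5: W, S, T
Level 6: R, X, E
Full level-order sequence: Y, Q, V, N, U, P, A, Z, K, L, W, S, T, R, X, E.

Z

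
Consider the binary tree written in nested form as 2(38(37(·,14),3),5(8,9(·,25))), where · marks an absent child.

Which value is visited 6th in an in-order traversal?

In-order visits the left subtree, then the node, then the right subtree.
At 2: go left to 38.
  At 38: go left to 37.
    At 37: no left child.
    Visit 37.
    At 37: go right to 14.
      14 is a leaf — visit 14.
  Visit 38.
  At 38: go right to 3.
    3 is a leaf — visit 3.
Visit 2.
At 2: go right to 5.
  At 5: go left to 8.
    8 is a leaf — visit 8.
  Visit 5.
  At 5: go right to 9.
    At 9: no left child.
    Visit 9.
    At 9: go right to 25.
      25 is a leaf — visit 25.
Full in-order sequence: 37, 14, 38, 3, 2, 8, 5, 9, 25.

8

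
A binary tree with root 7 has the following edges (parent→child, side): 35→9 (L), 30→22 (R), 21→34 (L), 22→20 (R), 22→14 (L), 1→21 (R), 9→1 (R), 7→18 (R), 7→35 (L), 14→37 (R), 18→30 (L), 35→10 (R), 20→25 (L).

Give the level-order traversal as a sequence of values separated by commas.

7, 35, 18, 9, 10, 30, 1, 22, 21, 14, 20, 34, 37, 25

Level-order visits nodes level by level from the root, left to right within each level.
Level 0: 7
Level 1: 35, 18
Level 2: 9, 10, 30
Level 3: 1, 22
Level 4: 21, 14, 20
Level 5: 34, 37, 25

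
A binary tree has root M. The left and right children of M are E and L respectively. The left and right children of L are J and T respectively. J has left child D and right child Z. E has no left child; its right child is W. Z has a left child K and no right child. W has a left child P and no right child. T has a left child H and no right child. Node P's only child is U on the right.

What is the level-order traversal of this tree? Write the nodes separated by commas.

Level-order visits nodes level by level from the root, left to right within each level.
Level 0: M
Level 1: E, L
Level 2: W, J, T
Level 3: P, D, Z, H
Level 4: U, K

M, E, L, W, J, T, P, D, Z, H, U, K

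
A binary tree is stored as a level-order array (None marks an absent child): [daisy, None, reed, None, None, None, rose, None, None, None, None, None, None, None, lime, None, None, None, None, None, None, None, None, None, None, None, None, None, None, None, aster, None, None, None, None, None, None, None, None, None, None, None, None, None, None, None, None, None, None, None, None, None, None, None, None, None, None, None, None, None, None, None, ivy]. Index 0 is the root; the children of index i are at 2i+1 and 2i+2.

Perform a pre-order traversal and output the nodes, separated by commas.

Pre-order visits the node, then its left subtree, then its right subtree.
Visit daisy.
At daisy: no left child.
At daisy: go right to reed.
  Visit reed.
  At reed: no left child.
  At reed: go right to rose.
    Visit rose.
    At rose: no left child.
    At rose: go right to lime.
      Visit lime.
      At lime: no left child.
      At lime: go right to aster.
        Visit aster.
        At aster: no left child.
        At aster: go right to ivy.
          ivy is a leaf — visit ivy.

daisy, reed, rose, lime, aster, ivy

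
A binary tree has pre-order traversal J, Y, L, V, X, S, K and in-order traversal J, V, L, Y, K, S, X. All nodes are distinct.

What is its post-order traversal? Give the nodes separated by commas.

The first element of pre-order is the root; it splits in-order into left and right subtrees.
Root J: left subtree has 0 nodes { }, right has 6 {V, L, Y, K, S, X}.
  Root Y: left subtree has 2 nodes {V, L}, right has 3 {K, S, X}.
    Root L: left subtree has 1 node {V}, right has 0 { }.
    Root X: left subtree has 2 nodes {K, S}, right has 0 { }.
      Root S: left subtree has 1 node {K}, right has 0 { }.

V, L, K, S, X, Y, J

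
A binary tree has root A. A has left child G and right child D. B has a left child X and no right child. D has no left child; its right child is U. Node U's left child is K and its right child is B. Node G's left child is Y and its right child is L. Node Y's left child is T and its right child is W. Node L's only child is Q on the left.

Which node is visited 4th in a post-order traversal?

Q

Post-order visits the left subtree, then the right subtree, then the node.
At A: go left to G.
  At G: go left to Y.
    At Y: go left to T.
      T is a leaf — visit T.
    At Y: go right to W.
      W is a leaf — visit W.
    Visit Y.
  At G: go right to L.
    At L: go left to Q.
      Q is a leaf — visit Q.
    At L: no right child.
    Visit L.
  Visit G.
At A: go right to D.
  At D: no left child.
  At D: go right to U.
    At U: go left to K.
      K is a leaf — visit K.
    At U: go right to B.
      At B: go left to X.
        X is a leaf — visit X.
      At B: no right child.
      Visit B.
    Visit U.
  Visit D.
Visit A.
Full post-order sequence: T, W, Y, Q, L, G, K, X, B, U, D, A.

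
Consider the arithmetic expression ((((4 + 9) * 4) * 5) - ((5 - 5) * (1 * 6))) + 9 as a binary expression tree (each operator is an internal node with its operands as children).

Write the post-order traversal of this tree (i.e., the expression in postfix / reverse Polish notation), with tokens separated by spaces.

Post-order on an expression tree gives postfix notation: for each operator, emit left operand, right operand, then the operator.

4 9 + 4 * 5 * 5 5 - 1 6 * * - 9 +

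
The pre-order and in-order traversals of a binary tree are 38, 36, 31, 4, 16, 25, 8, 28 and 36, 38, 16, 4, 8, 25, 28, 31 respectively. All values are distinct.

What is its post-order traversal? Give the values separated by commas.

36, 16, 8, 28, 25, 4, 31, 38

The first element of pre-order is the root; it splits in-order into left and right subtrees.
Root 38: left subtree has 1 node {36}, right has 6 {16, 4, 8, 25, 28, 31}.
  Root 31: left subtree has 5 nodes {16, 4, 8, 25, 28}, right has 0 { }.
    Root 4: left subtree has 1 node {16}, right has 3 {8, 25, 28}.
      Root 25: left subtree has 1 node {8}, right has 1 {28}.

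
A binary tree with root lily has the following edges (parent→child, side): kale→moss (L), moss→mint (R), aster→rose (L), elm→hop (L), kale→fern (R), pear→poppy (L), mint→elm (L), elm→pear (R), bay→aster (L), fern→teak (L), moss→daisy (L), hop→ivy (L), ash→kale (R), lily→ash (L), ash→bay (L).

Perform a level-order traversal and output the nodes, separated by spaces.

lily ash bay kale aster moss fern rose daisy mint teak elm hop pear ivy poppy

Level-order visits nodes level by level from the root, left to right within each level.
Level 0: lily
Level 1: ash
Level 2: bay, kale
Level 3: aster, moss, fern
Level 4: rose, daisy, mint, teak
Level 5: elm
Level 6: hop, pear
Level 7: ivy, poppy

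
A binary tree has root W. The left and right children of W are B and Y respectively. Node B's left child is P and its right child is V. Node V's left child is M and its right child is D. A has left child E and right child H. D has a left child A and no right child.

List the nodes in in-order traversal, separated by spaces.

P B M V E A H D W Y

In-order visits the left subtree, then the node, then the right subtree.
At W: go left to B.
  At B: go left to P.
    P is a leaf — visit P.
  Visit B.
  At B: go right to V.
    At V: go left to M.
      M is a leaf — visit M.
    Visit V.
    At V: go right to D.
      At D: go left to A.
        At A: go left to E.
          E is a leaf — visit E.
        Visit A.
        At A: go right to H.
          H is a leaf — visit H.
      Visit D.
      At D: no right child.
Visit W.
At W: go right to Y.
  Y is a leaf — visit Y.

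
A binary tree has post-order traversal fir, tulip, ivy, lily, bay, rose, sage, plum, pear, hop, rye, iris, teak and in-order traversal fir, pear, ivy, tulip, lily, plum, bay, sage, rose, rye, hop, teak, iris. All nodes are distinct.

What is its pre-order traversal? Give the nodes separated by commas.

The last element of post-order is the root; it splits in-order into left and right subtrees.
Root teak: left subtree has 11 nodes {fir, pear, ivy, tulip, lily, plum, bay, sage, rose, rye, hop}, right has 1 {iris}.
  Root rye: left subtree has 9 nodes {fir, pear, ivy, tulip, lily, plum, bay, sage, rose}, right has 1 {hop}.
    Root pear: left subtree has 1 node {fir}, right has 7 {ivy, tulip, lily, plum, bay, sage, rose}.
      Root plum: left subtree has 3 nodes {ivy, tulip, lily}, right has 3 {bay, sage, rose}.
        Root lily: left subtree has 2 nodes {ivy, tulip}, right has 0 { }.
          Root ivy: left subtree has 0 nodes { }, right has 1 {tulip}.
        Root sage: left subtree has 1 node {bay}, right has 1 {rose}.

teak, rye, pear, fir, plum, lily, ivy, tulip, sage, bay, rose, hop, iris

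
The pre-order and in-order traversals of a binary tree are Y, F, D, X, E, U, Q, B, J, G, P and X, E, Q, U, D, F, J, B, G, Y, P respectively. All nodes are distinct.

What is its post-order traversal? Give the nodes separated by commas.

The first element of pre-order is the root; it splits in-order into left and right subtrees.
Root Y: left subtree has 9 nodes {X, E, Q, U, D, F, J, B, G}, right has 1 {P}.
  Root F: left subtree has 5 nodes {X, E, Q, U, D}, right has 3 {J, B, G}.
    Root D: left subtree has 4 nodes {X, E, Q, U}, right has 0 { }.
      Root X: left subtree has 0 nodes { }, right has 3 {E, Q, U}.
        Root E: left subtree has 0 nodes { }, right has 2 {Q, U}.
          Root U: left subtree has 1 node {Q}, right has 0 { }.
    Root B: left subtree has 1 node {J}, right has 1 {G}.

Q, U, E, X, D, J, G, B, F, P, Y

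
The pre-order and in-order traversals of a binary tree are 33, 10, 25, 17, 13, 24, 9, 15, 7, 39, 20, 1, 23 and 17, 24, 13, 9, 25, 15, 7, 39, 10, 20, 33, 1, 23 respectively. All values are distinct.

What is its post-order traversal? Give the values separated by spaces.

24 9 13 17 39 7 15 25 20 10 23 1 33

The first element of pre-order is the root; it splits in-order into left and right subtrees.
Root 33: left subtree has 10 nodes {17, 24, 13, 9, 25, 15, 7, 39, 10, 20}, right has 2 {1, 23}.
  Root 10: left subtree has 8 nodes {17, 24, 13, 9, 25, 15, 7, 39}, right has 1 {20}.
    Root 25: left subtree has 4 nodes {17, 24, 13, 9}, right has 3 {15, 7, 39}.
      Root 17: left subtree has 0 nodes { }, right has 3 {24, 13, 9}.
        Root 13: left subtree has 1 node {24}, right has 1 {9}.
      Root 15: left subtree has 0 nodes { }, right has 2 {7, 39}.
        Root 7: left subtree has 0 nodes { }, right has 1 {39}.
  Root 1: left subtree has 0 nodes { }, right has 1 {23}.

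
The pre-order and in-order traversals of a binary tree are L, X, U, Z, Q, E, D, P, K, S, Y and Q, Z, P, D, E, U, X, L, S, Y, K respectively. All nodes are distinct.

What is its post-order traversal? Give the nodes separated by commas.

The first element of pre-order is the root; it splits in-order into left and right subtrees.
Root L: left subtree has 7 nodes {Q, Z, P, D, E, U, X}, right has 3 {S, Y, K}.
  Root X: left subtree has 6 nodes {Q, Z, P, D, E, U}, right has 0 { }.
    Root U: left subtree has 5 nodes {Q, Z, P, D, E}, right has 0 { }.
      Root Z: left subtree has 1 node {Q}, right has 3 {P, D, E}.
        Root E: left subtree has 2 nodes {P, D}, right has 0 { }.
          Root D: left subtree has 1 node {P}, right has 0 { }.
  Root K: left subtree has 2 nodes {S, Y}, right has 0 { }.
    Root S: left subtree has 0 nodes { }, right has 1 {Y}.

Q, P, D, E, Z, U, X, Y, S, K, L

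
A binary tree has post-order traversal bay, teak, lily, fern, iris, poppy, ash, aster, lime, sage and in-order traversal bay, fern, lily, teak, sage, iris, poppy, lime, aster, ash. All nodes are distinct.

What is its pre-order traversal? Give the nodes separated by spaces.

The last element of post-order is the root; it splits in-order into left and right subtrees.
Root sage: left subtree has 4 nodes {bay, fern, lily, teak}, right has 5 {iris, poppy, lime, aster, ash}.
  Root fern: left subtree has 1 node {bay}, right has 2 {lily, teak}.
    Root lily: left subtree has 0 nodes { }, right has 1 {teak}.
  Root lime: left subtree has 2 nodes {iris, poppy}, right has 2 {aster, ash}.
    Root poppy: left subtree has 1 node {iris}, right has 0 { }.
    Root aster: left subtree has 0 nodes { }, right has 1 {ash}.

sage fern bay lily teak lime poppy iris aster ash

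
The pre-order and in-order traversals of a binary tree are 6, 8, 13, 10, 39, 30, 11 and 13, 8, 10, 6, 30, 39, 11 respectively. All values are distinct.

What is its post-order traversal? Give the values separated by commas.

13, 10, 8, 30, 11, 39, 6

The first element of pre-order is the root; it splits in-order into left and right subtrees.
Root 6: left subtree has 3 nodes {13, 8, 10}, right has 3 {30, 39, 11}.
  Root 8: left subtree has 1 node {13}, right has 1 {10}.
  Root 39: left subtree has 1 node {30}, right has 1 {11}.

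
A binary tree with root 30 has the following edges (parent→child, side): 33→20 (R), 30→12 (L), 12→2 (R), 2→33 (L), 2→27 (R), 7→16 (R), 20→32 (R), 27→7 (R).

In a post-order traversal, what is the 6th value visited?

Post-order visits the left subtree, then the right subtree, then the node.
At 30: go left to 12.
  At 12: no left child.
  At 12: go right to 2.
    At 2: go left to 33.
      At 33: no left child.
      At 33: go right to 20.
        At 20: no left child.
        At 20: go right to 32.
          32 is a leaf — visit 32.
        Visit 20.
      Visit 33.
    At 2: go right to 27.
      At 27: no left child.
      At 27: go right to 7.
        At 7: no left child.
        At 7: go right to 16.
          16 is a leaf — visit 16.
        Visit 7.
      Visit 27.
    Visit 2.
  Visit 12.
At 30: no right child.
Visit 30.
Full post-order sequence: 32, 20, 33, 16, 7, 27, 2, 12, 30.

27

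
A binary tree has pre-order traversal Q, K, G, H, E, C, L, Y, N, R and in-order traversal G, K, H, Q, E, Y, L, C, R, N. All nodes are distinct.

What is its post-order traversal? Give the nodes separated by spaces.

The first element of pre-order is the root; it splits in-order into left and right subtrees.
Root Q: left subtree has 3 nodes {G, K, H}, right has 6 {E, Y, L, C, R, N}.
  Root K: left subtree has 1 node {G}, right has 1 {H}.
  Root E: left subtree has 0 nodes { }, right has 5 {Y, L, C, R, N}.
    Root C: left subtree has 2 nodes {Y, L}, right has 2 {R, N}.
      Root L: left subtree has 1 node {Y}, right has 0 { }.
      Root N: left subtree has 1 node {R}, right has 0 { }.

G H K Y L R N C E Q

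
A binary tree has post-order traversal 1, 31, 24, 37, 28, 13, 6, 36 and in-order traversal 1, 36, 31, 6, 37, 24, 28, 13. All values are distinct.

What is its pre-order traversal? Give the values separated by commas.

36, 1, 6, 31, 13, 28, 37, 24

The last element of post-order is the root; it splits in-order into left and right subtrees.
Root 36: left subtree has 1 node {1}, right has 6 {31, 6, 37, 24, 28, 13}.
  Root 6: left subtree has 1 node {31}, right has 4 {37, 24, 28, 13}.
    Root 13: left subtree has 3 nodes {37, 24, 28}, right has 0 { }.
      Root 28: left subtree has 2 nodes {37, 24}, right has 0 { }.
        Root 37: left subtree has 0 nodes { }, right has 1 {24}.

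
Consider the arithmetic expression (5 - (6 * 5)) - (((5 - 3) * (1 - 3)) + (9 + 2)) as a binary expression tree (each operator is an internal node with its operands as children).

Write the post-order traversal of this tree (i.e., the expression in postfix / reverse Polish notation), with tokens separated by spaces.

5 6 5 * - 5 3 - 1 3 - * 9 2 + + -

Post-order on an expression tree gives postfix notation: for each operator, emit left operand, right operand, then the operator.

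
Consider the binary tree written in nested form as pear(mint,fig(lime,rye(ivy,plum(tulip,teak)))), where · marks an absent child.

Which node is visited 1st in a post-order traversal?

Post-order visits the left subtree, then the right subtree, then the node.
At pear: go left to mint.
  mint is a leaf — visit mint.
At pear: go right to fig.
  At fig: go left to lime.
    lime is a leaf — visit lime.
  At fig: go right to rye.
    At rye: go left to ivy.
      ivy is a leaf — visit ivy.
    At rye: go right to plum.
      At plum: go left to tulip.
        tulip is a leaf — visit tulip.
      At plum: go right to teak.
        teak is a leaf — visit teak.
      Visit plum.
    Visit rye.
  Visit fig.
Visit pear.
Full post-order sequence: mint, lime, ivy, tulip, teak, plum, rye, fig, pear.

mint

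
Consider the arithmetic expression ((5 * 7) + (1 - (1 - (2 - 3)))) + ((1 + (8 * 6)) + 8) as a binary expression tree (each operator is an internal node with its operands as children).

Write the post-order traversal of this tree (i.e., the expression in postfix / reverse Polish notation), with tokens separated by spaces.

Post-order on an expression tree gives postfix notation: for each operator, emit left operand, right operand, then the operator.

5 7 * 1 1 2 3 - - - + 1 8 6 * + 8 + +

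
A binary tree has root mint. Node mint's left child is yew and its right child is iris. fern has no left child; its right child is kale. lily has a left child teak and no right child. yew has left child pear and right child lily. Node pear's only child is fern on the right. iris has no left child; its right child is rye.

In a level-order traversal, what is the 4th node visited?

pear

Level-order visits nodes level by level from the root, left to right within each level.
Level 0: mint
Level 1: yew, iris
Level 2: pear, lily, rye
Level 3: fern, teak
Level 4: kale
Full level-order sequence: mint, yew, iris, pear, lily, rye, fern, teak, kale.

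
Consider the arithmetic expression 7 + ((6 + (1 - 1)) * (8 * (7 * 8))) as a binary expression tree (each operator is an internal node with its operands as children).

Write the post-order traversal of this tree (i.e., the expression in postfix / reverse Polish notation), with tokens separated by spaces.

Post-order on an expression tree gives postfix notation: for each operator, emit left operand, right operand, then the operator.

7 6 1 1 - + 8 7 8 * * * +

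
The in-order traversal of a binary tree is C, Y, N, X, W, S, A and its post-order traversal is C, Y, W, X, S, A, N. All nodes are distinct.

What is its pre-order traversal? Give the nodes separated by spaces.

The last element of post-order is the root; it splits in-order into left and right subtrees.
Root N: left subtree has 2 nodes {C, Y}, right has 4 {X, W, S, A}.
  Root Y: left subtree has 1 node {C}, right has 0 { }.
  Root A: left subtree has 3 nodes {X, W, S}, right has 0 { }.
    Root S: left subtree has 2 nodes {X, W}, right has 0 { }.
      Root X: left subtree has 0 nodes { }, right has 1 {W}.

N Y C A S X W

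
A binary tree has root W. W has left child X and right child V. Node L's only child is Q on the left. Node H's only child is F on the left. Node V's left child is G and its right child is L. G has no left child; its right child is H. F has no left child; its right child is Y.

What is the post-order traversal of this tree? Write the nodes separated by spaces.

Post-order visits the left subtree, then the right subtree, then the node.
At W: go left to X.
  X is a leaf — visit X.
At W: go right to V.
  At V: go left to G.
    At G: no left child.
    At G: go right to H.
      At H: go left to F.
        At F: no left child.
        At F: go right to Y.
          Y is a leaf — visit Y.
        Visit F.
      At H: no right child.
      Visit H.
    Visit G.
  At V: go right to L.
    At L: go left to Q.
      Q is a leaf — visit Q.
    At L: no right child.
    Visit L.
  Visit V.
Visit W.

X Y F H G Q L V W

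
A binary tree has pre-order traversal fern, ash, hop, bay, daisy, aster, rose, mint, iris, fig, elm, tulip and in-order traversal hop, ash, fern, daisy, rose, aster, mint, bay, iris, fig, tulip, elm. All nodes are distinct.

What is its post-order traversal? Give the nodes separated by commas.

hop, ash, rose, mint, aster, daisy, tulip, elm, fig, iris, bay, fern

The first element of pre-order is the root; it splits in-order into left and right subtrees.
Root fern: left subtree has 2 nodes {hop, ash}, right has 9 {daisy, rose, aster, mint, bay, iris, fig, tulip, elm}.
  Root ash: left subtree has 1 node {hop}, right has 0 { }.
  Root bay: left subtree has 4 nodes {daisy, rose, aster, mint}, right has 4 {iris, fig, tulip, elm}.
    Root daisy: left subtree has 0 nodes { }, right has 3 {rose, aster, mint}.
      Root aster: left subtree has 1 node {rose}, right has 1 {mint}.
    Root iris: left subtree has 0 nodes { }, right has 3 {fig, tulip, elm}.
      Root fig: left subtree has 0 nodes { }, right has 2 {tulip, elm}.
        Root elm: left subtree has 1 node {tulip}, right has 0 { }.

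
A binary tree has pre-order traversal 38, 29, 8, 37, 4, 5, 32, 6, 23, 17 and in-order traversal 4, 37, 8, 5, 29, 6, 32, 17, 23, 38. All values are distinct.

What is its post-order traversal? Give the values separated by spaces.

4 37 5 8 6 17 23 32 29 38

The first element of pre-order is the root; it splits in-order into left and right subtrees.
Root 38: left subtree has 9 nodes {4, 37, 8, 5, 29, 6, 32, 17, 23}, right has 0 { }.
  Root 29: left subtree has 4 nodes {4, 37, 8, 5}, right has 4 {6, 32, 17, 23}.
    Root 8: left subtree has 2 nodes {4, 37}, right has 1 {5}.
      Root 37: left subtree has 1 node {4}, right has 0 { }.
    Root 32: left subtree has 1 node {6}, right has 2 {17, 23}.
      Root 23: left subtree has 1 node {17}, right has 0 { }.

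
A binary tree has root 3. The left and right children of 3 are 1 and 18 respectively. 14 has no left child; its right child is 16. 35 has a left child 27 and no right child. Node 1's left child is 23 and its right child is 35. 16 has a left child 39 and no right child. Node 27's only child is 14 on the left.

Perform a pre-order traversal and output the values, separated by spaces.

Pre-order visits the node, then its left subtree, then its right subtree.
Visit 3.
At 3: go left to 1.
  Visit 1.
  At 1: go left to 23.
    23 is a leaf — visit 23.
  At 1: go right to 35.
    Visit 35.
    At 35: go left to 27.
      Visit 27.
      At 27: go left to 14.
        Visit 14.
        At 14: no left child.
        At 14: go right to 16.
          Visit 16.
          At 16: go left to 39.
            39 is a leaf — visit 39.
          At 16: no right child.
      At 27: no right child.
    At 35: no right child.
At 3: go right to 18.
  18 is a leaf — visit 18.

3 1 23 35 27 14 16 39 18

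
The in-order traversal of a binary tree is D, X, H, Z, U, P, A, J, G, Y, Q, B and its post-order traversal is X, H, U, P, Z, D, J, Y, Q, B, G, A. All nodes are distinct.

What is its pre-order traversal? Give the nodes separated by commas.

A, D, Z, H, X, P, U, G, J, B, Q, Y

The last element of post-order is the root; it splits in-order into left and right subtrees.
Root A: left subtree has 6 nodes {D, X, H, Z, U, P}, right has 5 {J, G, Y, Q, B}.
  Root D: left subtree has 0 nodes { }, right has 5 {X, H, Z, U, P}.
    Root Z: left subtree has 2 nodes {X, H}, right has 2 {U, P}.
      Root H: left subtree has 1 node {X}, right has 0 { }.
      Root P: left subtree has 1 node {U}, right has 0 { }.
  Root G: left subtree has 1 node {J}, right has 3 {Y, Q, B}.
    Root B: left subtree has 2 nodes {Y, Q}, right has 0 { }.
      Root Q: left subtree has 1 node {Y}, right has 0 { }.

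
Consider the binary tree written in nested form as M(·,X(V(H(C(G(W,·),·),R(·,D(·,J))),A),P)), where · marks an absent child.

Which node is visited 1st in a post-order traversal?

W

Post-order visits the left subtree, then the right subtree, then the node.
At M: no left child.
At M: go right to X.
  At X: go left to V.
    At V: go left to H.
      At H: go left to C.
        At C: go left to G.
          At G: go left to W.
            W is a leaf — visit W.
          At G: no right child.
          Visit G.
        At C: no right child.
        Visit C.
      At H: go right to R.
        At R: no left child.
        At R: go right to D.
          At D: no left child.
          At D: go right to J.
            J is a leaf — visit J.
          Visit D.
        Visit R.
      Visit H.
    At V: go right to A.
      A is a leaf — visit A.
    Visit V.
  At X: go right to P.
    P is a leaf — visit P.
  Visit X.
Visit M.
Full post-order sequence: W, G, C, J, D, R, H, A, V, P, X, M.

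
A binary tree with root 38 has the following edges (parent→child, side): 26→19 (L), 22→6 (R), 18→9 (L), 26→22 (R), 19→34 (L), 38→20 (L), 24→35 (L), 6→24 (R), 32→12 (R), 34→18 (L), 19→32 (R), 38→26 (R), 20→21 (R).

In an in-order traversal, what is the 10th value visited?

26

In-order visits the left subtree, then the node, then the right subtree.
At 38: go left to 20.
  At 20: no left child.
  Visit 20.
  At 20: go right to 21.
    21 is a leaf — visit 21.
Visit 38.
At 38: go right to 26.
  At 26: go left to 19.
    At 19: go left to 34.
      At 34: go left to 18.
        At 18: go left to 9.
          9 is a leaf — visit 9.
        Visit 18.
        At 18: no right child.
      Visit 34.
      At 34: no right child.
    Visit 19.
    At 19: go right to 32.
      At 32: no left child.
      Visit 32.
      At 32: go right to 12.
        12 is a leaf — visit 12.
  Visit 26.
  At 26: go right to 22.
    At 22: no left child.
    Visit 22.
    At 22: go right to 6.
      At 6: no left child.
      Visit 6.
      At 6: go right to 24.
        At 24: go left to 35.
          35 is a leaf — visit 35.
        Visit 24.
        At 24: no right child.
Full in-order sequence: 20, 21, 38, 9, 18, 34, 19, 32, 12, 26, 22, 6, 35, 24.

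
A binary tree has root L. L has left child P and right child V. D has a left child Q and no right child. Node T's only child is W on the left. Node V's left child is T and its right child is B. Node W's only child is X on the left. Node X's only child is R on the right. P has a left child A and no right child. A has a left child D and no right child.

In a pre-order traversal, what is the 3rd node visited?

Pre-order visits the node, then its left subtree, then its right subtree.
Visit L.
At L: go left to P.
  Visit P.
  At P: go left to A.
    Visit A.
    At A: go left to D.
      Visit D.
      At D: go left to Q.
        Q is a leaf — visit Q.
      At D: no right child.
    At A: no right child.
  At P: no right child.
At L: go right to V.
  Visit V.
  At V: go left to T.
    Visit T.
    At T: go left to W.
      Visit W.
      At W: go left to X.
        Visit X.
        At X: no left child.
        At X: go right to R.
          R is a leaf — visit R.
      At W: no right child.
    At T: no right child.
  At V: go right to B.
    B is a leaf — visit B.
Full pre-order sequence: L, P, A, D, Q, V, T, W, X, R, B.

A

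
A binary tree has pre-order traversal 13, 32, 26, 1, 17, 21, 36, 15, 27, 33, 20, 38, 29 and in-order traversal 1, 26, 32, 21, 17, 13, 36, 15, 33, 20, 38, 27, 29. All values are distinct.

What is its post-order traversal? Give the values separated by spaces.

1 26 21 17 32 38 20 33 29 27 15 36 13

The first element of pre-order is the root; it splits in-order into left and right subtrees.
Root 13: left subtree has 5 nodes {1, 26, 32, 21, 17}, right has 7 {36, 15, 33, 20, 38, 27, 29}.
  Root 32: left subtree has 2 nodes {1, 26}, right has 2 {21, 17}.
    Root 26: left subtree has 1 node {1}, right has 0 { }.
    Root 17: left subtree has 1 node {21}, right has 0 { }.
  Root 36: left subtree has 0 nodes { }, right has 6 {15, 33, 20, 38, 27, 29}.
    Root 15: left subtree has 0 nodes { }, right has 5 {33, 20, 38, 27, 29}.
      Root 27: left subtree has 3 nodes {33, 20, 38}, right has 1 {29}.
        Root 33: left subtree has 0 nodes { }, right has 2 {20, 38}.
          Root 20: left subtree has 0 nodes { }, right has 1 {38}.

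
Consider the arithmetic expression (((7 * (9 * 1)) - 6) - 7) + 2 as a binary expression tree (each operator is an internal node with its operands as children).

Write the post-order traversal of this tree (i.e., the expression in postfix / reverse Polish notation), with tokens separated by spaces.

Post-order on an expression tree gives postfix notation: for each operator, emit left operand, right operand, then the operator.

7 9 1 * * 6 - 7 - 2 +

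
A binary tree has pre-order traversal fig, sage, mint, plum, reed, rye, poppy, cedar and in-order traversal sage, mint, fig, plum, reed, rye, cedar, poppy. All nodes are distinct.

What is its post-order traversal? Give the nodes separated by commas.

The first element of pre-order is the root; it splits in-order into left and right subtrees.
Root fig: left subtree has 2 nodes {sage, mint}, right has 5 {plum, reed, rye, cedar, poppy}.
  Root sage: left subtree has 0 nodes { }, right has 1 {mint}.
  Root plum: left subtree has 0 nodes { }, right has 4 {reed, rye, cedar, poppy}.
    Root reed: left subtree has 0 nodes { }, right has 3 {rye, cedar, poppy}.
      Root rye: left subtree has 0 nodes { }, right has 2 {cedar, poppy}.
        Root poppy: left subtree has 1 node {cedar}, right has 0 { }.

mint, sage, cedar, poppy, rye, reed, plum, fig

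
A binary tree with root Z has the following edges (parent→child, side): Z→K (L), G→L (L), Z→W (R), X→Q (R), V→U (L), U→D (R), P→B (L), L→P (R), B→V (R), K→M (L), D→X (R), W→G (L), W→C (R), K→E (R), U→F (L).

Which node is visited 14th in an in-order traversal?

In-order visits the left subtree, then the node, then the right subtree.
At Z: go left to K.
  At K: go left to M.
    M is a leaf — visit M.
  Visit K.
  At K: go right to E.
    E is a leaf — visit E.
Visit Z.
At Z: go right to W.
  At W: go left to G.
    At G: go left to L.
      At L: no left child.
      Visit L.
      At L: go right to P.
        At P: go left to B.
          At B: no left child.
          Visit B.
          At B: go right to V.
            At V: go left to U.
              At U: go left to F.
                F is a leaf — visit F.
              Visit U.
              At U: go right to D.
                At D: no left child.
                Visit D.
                At D: go right to X.
                  At X: no left child.
                  Visit X.
                  At X: go right to Q.
                    Q is a leaf — visit Q.
            Visit V.
            At V: no right child.
        Visit P.
        At P: no right child.
    Visit G.
    At G: no right child.
  Visit W.
  At W: go right to C.
    C is a leaf — visit C.
Full in-order sequence: M, K, E, Z, L, B, F, U, D, X, Q, V, P, G, W, C.

G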